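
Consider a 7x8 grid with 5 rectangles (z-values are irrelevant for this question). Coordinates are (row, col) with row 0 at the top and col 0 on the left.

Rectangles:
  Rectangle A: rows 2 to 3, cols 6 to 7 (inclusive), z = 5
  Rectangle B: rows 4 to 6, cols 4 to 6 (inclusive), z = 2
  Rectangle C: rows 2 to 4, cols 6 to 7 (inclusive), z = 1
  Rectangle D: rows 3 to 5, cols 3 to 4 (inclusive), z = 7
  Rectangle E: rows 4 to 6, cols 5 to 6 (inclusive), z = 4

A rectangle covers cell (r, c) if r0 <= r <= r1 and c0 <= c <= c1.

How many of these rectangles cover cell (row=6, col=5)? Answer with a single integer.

Check cell (6,5):
  A: rows 2-3 cols 6-7 -> outside (row miss)
  B: rows 4-6 cols 4-6 -> covers
  C: rows 2-4 cols 6-7 -> outside (row miss)
  D: rows 3-5 cols 3-4 -> outside (row miss)
  E: rows 4-6 cols 5-6 -> covers
Count covering = 2

Answer: 2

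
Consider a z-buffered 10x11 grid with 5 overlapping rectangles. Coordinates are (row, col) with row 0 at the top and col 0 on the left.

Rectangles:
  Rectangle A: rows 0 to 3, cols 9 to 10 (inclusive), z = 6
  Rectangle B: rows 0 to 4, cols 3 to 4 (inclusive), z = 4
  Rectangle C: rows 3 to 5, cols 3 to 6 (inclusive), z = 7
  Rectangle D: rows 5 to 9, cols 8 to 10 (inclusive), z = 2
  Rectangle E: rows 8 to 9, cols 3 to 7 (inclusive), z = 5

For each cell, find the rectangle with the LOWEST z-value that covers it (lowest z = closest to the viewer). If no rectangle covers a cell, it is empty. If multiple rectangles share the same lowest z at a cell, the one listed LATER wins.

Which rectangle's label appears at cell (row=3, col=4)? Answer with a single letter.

Answer: B

Derivation:
Check cell (3,4):
  A: rows 0-3 cols 9-10 -> outside (col miss)
  B: rows 0-4 cols 3-4 z=4 -> covers; best now B (z=4)
  C: rows 3-5 cols 3-6 z=7 -> covers; best now B (z=4)
  D: rows 5-9 cols 8-10 -> outside (row miss)
  E: rows 8-9 cols 3-7 -> outside (row miss)
Winner: B at z=4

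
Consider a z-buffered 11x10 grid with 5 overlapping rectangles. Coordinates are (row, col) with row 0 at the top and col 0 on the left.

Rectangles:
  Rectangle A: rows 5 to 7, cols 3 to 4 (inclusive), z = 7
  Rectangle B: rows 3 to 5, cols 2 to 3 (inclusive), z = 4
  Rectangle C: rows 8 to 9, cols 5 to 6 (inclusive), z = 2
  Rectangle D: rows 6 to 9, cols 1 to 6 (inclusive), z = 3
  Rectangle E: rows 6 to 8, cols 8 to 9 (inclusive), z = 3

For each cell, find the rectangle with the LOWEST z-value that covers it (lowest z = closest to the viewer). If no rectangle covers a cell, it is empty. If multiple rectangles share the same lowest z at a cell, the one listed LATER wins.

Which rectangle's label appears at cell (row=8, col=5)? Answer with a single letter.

Answer: C

Derivation:
Check cell (8,5):
  A: rows 5-7 cols 3-4 -> outside (row miss)
  B: rows 3-5 cols 2-3 -> outside (row miss)
  C: rows 8-9 cols 5-6 z=2 -> covers; best now C (z=2)
  D: rows 6-9 cols 1-6 z=3 -> covers; best now C (z=2)
  E: rows 6-8 cols 8-9 -> outside (col miss)
Winner: C at z=2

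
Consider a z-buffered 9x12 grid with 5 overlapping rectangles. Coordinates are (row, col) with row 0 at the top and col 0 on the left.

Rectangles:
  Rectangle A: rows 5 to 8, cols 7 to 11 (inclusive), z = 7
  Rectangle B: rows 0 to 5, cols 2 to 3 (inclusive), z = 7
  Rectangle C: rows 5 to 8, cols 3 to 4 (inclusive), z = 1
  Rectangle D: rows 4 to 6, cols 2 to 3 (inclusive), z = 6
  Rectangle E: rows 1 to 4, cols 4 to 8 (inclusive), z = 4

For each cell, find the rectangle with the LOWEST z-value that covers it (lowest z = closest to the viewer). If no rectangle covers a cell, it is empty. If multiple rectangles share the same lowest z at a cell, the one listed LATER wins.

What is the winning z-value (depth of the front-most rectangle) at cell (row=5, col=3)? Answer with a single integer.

Answer: 1

Derivation:
Check cell (5,3):
  A: rows 5-8 cols 7-11 -> outside (col miss)
  B: rows 0-5 cols 2-3 z=7 -> covers; best now B (z=7)
  C: rows 5-8 cols 3-4 z=1 -> covers; best now C (z=1)
  D: rows 4-6 cols 2-3 z=6 -> covers; best now C (z=1)
  E: rows 1-4 cols 4-8 -> outside (row miss)
Winner: C at z=1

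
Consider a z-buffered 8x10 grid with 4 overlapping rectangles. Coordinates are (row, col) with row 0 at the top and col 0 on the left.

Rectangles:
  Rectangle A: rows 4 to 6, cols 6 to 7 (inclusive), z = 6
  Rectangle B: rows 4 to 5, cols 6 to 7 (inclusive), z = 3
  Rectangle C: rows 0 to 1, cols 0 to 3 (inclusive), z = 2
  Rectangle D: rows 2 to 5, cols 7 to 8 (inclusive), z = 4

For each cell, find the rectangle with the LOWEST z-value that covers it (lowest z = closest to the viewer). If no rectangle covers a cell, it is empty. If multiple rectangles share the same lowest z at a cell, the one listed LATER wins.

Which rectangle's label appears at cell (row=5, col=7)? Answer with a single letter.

Answer: B

Derivation:
Check cell (5,7):
  A: rows 4-6 cols 6-7 z=6 -> covers; best now A (z=6)
  B: rows 4-5 cols 6-7 z=3 -> covers; best now B (z=3)
  C: rows 0-1 cols 0-3 -> outside (row miss)
  D: rows 2-5 cols 7-8 z=4 -> covers; best now B (z=3)
Winner: B at z=3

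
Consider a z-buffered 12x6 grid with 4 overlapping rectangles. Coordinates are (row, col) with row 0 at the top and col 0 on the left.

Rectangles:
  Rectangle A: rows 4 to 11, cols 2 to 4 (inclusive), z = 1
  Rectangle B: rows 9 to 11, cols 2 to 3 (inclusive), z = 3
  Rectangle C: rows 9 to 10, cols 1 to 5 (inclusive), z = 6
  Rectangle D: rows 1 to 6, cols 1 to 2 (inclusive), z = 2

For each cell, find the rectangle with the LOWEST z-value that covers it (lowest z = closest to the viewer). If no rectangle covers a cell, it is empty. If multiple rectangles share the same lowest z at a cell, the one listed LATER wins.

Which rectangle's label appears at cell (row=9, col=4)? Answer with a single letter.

Answer: A

Derivation:
Check cell (9,4):
  A: rows 4-11 cols 2-4 z=1 -> covers; best now A (z=1)
  B: rows 9-11 cols 2-3 -> outside (col miss)
  C: rows 9-10 cols 1-5 z=6 -> covers; best now A (z=1)
  D: rows 1-6 cols 1-2 -> outside (row miss)
Winner: A at z=1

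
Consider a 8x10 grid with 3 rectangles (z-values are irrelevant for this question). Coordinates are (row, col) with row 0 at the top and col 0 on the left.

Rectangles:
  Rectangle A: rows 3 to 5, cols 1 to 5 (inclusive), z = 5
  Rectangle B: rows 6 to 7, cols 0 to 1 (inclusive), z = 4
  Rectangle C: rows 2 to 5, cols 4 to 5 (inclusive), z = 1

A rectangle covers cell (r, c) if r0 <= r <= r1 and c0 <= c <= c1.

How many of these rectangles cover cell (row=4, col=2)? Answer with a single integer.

Check cell (4,2):
  A: rows 3-5 cols 1-5 -> covers
  B: rows 6-7 cols 0-1 -> outside (row miss)
  C: rows 2-5 cols 4-5 -> outside (col miss)
Count covering = 1

Answer: 1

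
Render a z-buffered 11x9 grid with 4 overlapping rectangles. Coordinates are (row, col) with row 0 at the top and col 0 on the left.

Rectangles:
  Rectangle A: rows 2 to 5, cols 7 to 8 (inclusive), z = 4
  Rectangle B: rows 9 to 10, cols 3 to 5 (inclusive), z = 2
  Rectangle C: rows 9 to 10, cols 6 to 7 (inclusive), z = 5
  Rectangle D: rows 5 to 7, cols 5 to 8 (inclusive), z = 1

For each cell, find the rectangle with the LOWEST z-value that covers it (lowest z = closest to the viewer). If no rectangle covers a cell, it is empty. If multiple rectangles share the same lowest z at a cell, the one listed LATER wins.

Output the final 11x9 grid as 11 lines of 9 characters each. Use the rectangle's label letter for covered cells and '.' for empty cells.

.........
.........
.......AA
.......AA
.......AA
.....DDDD
.....DDDD
.....DDDD
.........
...BBBCC.
...BBBCC.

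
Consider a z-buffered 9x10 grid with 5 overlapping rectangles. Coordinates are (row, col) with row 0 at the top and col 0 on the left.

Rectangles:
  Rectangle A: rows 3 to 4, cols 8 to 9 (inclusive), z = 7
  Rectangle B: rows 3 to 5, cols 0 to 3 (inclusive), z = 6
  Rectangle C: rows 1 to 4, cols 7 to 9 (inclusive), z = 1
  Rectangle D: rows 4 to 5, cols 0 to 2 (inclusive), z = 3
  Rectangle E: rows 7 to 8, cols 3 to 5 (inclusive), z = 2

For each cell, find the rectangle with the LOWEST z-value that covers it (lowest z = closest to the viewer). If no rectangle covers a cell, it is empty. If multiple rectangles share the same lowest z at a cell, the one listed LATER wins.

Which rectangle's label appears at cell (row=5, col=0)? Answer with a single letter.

Answer: D

Derivation:
Check cell (5,0):
  A: rows 3-4 cols 8-9 -> outside (row miss)
  B: rows 3-5 cols 0-3 z=6 -> covers; best now B (z=6)
  C: rows 1-4 cols 7-9 -> outside (row miss)
  D: rows 4-5 cols 0-2 z=3 -> covers; best now D (z=3)
  E: rows 7-8 cols 3-5 -> outside (row miss)
Winner: D at z=3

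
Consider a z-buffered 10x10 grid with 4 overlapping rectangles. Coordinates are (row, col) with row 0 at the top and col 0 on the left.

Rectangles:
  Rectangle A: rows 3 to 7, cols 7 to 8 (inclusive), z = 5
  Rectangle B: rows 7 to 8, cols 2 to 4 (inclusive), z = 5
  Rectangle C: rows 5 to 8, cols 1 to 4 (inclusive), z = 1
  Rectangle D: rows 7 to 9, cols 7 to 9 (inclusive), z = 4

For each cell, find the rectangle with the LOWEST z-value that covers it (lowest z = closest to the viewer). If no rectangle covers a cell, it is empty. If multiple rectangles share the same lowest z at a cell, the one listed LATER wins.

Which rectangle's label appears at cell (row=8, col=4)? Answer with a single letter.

Check cell (8,4):
  A: rows 3-7 cols 7-8 -> outside (row miss)
  B: rows 7-8 cols 2-4 z=5 -> covers; best now B (z=5)
  C: rows 5-8 cols 1-4 z=1 -> covers; best now C (z=1)
  D: rows 7-9 cols 7-9 -> outside (col miss)
Winner: C at z=1

Answer: C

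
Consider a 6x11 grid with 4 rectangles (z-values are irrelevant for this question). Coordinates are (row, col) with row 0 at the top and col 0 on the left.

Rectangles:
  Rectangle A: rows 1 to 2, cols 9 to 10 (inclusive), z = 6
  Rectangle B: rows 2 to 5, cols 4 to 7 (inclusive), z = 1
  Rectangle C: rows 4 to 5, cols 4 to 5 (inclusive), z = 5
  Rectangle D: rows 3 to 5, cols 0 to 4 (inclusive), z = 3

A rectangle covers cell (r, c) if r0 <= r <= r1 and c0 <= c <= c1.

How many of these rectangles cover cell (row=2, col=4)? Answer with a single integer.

Answer: 1

Derivation:
Check cell (2,4):
  A: rows 1-2 cols 9-10 -> outside (col miss)
  B: rows 2-5 cols 4-7 -> covers
  C: rows 4-5 cols 4-5 -> outside (row miss)
  D: rows 3-5 cols 0-4 -> outside (row miss)
Count covering = 1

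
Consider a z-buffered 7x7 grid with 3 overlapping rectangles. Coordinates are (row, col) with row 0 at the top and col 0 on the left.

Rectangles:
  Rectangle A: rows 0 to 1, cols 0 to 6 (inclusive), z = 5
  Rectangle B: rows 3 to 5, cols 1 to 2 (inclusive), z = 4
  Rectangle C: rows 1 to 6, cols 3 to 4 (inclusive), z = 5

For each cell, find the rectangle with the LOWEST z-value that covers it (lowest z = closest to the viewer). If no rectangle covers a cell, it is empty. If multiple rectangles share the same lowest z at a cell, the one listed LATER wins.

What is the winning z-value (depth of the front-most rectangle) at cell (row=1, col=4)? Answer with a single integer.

Answer: 5

Derivation:
Check cell (1,4):
  A: rows 0-1 cols 0-6 z=5 -> covers; best now A (z=5)
  B: rows 3-5 cols 1-2 -> outside (row miss)
  C: rows 1-6 cols 3-4 z=5 -> covers; best now C (z=5)
Winner: C at z=5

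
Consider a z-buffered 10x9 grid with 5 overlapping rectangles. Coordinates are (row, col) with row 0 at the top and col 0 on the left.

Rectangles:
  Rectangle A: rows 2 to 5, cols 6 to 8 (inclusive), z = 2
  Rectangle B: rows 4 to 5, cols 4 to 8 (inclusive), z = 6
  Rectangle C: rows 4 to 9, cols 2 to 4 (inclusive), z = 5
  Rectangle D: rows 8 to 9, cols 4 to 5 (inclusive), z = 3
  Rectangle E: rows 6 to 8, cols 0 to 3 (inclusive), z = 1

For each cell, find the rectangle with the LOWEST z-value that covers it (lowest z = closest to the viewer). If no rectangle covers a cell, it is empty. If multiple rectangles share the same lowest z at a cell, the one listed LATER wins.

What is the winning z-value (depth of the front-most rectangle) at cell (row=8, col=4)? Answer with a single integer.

Answer: 3

Derivation:
Check cell (8,4):
  A: rows 2-5 cols 6-8 -> outside (row miss)
  B: rows 4-5 cols 4-8 -> outside (row miss)
  C: rows 4-9 cols 2-4 z=5 -> covers; best now C (z=5)
  D: rows 8-9 cols 4-5 z=3 -> covers; best now D (z=3)
  E: rows 6-8 cols 0-3 -> outside (col miss)
Winner: D at z=3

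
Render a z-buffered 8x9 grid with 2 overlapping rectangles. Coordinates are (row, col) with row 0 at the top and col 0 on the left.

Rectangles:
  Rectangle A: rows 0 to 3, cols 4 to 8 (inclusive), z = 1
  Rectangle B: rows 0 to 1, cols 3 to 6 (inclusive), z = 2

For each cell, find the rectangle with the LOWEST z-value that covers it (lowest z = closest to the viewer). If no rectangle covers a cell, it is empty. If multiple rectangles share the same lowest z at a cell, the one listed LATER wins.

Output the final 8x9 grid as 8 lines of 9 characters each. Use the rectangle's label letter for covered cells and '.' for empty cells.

...BAAAAA
...BAAAAA
....AAAAA
....AAAAA
.........
.........
.........
.........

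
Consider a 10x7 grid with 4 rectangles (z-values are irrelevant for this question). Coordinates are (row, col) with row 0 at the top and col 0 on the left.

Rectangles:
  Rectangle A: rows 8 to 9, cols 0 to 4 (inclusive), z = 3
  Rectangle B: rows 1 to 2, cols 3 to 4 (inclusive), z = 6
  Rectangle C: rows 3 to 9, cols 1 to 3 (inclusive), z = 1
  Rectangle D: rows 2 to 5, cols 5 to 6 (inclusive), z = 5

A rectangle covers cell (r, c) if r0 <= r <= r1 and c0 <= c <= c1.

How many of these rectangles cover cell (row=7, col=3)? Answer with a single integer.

Check cell (7,3):
  A: rows 8-9 cols 0-4 -> outside (row miss)
  B: rows 1-2 cols 3-4 -> outside (row miss)
  C: rows 3-9 cols 1-3 -> covers
  D: rows 2-5 cols 5-6 -> outside (row miss)
Count covering = 1

Answer: 1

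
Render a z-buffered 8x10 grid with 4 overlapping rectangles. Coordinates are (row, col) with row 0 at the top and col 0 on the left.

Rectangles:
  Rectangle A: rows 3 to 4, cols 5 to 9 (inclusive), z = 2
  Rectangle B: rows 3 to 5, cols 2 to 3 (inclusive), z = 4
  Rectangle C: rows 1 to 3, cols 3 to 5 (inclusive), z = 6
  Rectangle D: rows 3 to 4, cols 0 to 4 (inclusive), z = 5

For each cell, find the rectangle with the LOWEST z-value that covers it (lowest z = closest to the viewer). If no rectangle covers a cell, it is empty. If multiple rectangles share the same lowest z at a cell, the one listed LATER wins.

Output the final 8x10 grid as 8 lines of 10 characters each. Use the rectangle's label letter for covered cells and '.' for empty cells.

..........
...CCC....
...CCC....
DDBBDAAAAA
DDBBDAAAAA
..BB......
..........
..........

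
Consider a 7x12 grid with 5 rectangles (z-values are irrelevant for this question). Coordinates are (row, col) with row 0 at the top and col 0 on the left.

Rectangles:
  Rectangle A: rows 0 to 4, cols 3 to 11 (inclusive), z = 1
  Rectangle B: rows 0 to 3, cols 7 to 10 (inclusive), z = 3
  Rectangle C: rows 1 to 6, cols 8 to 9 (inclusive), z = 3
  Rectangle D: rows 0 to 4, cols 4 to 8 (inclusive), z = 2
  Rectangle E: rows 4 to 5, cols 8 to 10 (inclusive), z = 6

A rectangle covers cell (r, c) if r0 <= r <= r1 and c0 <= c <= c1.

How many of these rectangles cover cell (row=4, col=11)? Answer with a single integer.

Answer: 1

Derivation:
Check cell (4,11):
  A: rows 0-4 cols 3-11 -> covers
  B: rows 0-3 cols 7-10 -> outside (row miss)
  C: rows 1-6 cols 8-9 -> outside (col miss)
  D: rows 0-4 cols 4-8 -> outside (col miss)
  E: rows 4-5 cols 8-10 -> outside (col miss)
Count covering = 1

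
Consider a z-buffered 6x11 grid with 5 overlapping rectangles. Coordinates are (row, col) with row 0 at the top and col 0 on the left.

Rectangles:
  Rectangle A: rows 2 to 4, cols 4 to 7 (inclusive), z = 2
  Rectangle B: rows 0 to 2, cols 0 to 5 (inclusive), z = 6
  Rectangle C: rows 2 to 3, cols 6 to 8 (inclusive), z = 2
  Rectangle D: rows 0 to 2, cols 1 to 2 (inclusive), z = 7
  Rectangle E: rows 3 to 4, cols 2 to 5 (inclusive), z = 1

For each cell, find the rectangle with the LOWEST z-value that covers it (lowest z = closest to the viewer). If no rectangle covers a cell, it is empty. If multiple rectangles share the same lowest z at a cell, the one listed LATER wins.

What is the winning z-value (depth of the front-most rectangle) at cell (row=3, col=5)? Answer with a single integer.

Check cell (3,5):
  A: rows 2-4 cols 4-7 z=2 -> covers; best now A (z=2)
  B: rows 0-2 cols 0-5 -> outside (row miss)
  C: rows 2-3 cols 6-8 -> outside (col miss)
  D: rows 0-2 cols 1-2 -> outside (row miss)
  E: rows 3-4 cols 2-5 z=1 -> covers; best now E (z=1)
Winner: E at z=1

Answer: 1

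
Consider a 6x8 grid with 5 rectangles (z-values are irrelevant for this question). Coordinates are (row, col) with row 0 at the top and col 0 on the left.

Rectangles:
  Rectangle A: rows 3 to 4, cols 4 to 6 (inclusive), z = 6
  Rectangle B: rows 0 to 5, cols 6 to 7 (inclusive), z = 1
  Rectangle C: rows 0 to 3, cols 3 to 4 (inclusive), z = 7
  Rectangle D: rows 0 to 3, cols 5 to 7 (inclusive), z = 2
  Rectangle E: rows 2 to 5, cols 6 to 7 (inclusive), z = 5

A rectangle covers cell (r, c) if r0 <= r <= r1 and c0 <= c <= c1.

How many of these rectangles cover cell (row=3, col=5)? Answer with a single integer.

Answer: 2

Derivation:
Check cell (3,5):
  A: rows 3-4 cols 4-6 -> covers
  B: rows 0-5 cols 6-7 -> outside (col miss)
  C: rows 0-3 cols 3-4 -> outside (col miss)
  D: rows 0-3 cols 5-7 -> covers
  E: rows 2-5 cols 6-7 -> outside (col miss)
Count covering = 2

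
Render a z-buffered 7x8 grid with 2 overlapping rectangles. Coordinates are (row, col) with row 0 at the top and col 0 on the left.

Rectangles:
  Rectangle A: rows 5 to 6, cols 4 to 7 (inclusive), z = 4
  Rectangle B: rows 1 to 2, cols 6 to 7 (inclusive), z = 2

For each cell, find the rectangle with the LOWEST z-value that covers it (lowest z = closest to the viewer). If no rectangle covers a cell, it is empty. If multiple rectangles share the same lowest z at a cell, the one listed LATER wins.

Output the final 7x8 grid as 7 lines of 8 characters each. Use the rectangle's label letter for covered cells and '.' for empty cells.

........
......BB
......BB
........
........
....AAAA
....AAAA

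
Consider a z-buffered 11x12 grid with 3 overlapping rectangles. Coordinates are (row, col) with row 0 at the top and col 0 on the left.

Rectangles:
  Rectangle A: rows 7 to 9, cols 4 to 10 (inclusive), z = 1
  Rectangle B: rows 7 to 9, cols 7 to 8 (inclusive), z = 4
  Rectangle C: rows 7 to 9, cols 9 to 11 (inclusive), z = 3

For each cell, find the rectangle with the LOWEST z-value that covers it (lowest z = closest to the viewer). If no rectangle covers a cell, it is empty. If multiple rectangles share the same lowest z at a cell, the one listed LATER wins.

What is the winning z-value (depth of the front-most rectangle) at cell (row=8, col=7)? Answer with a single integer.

Answer: 1

Derivation:
Check cell (8,7):
  A: rows 7-9 cols 4-10 z=1 -> covers; best now A (z=1)
  B: rows 7-9 cols 7-8 z=4 -> covers; best now A (z=1)
  C: rows 7-9 cols 9-11 -> outside (col miss)
Winner: A at z=1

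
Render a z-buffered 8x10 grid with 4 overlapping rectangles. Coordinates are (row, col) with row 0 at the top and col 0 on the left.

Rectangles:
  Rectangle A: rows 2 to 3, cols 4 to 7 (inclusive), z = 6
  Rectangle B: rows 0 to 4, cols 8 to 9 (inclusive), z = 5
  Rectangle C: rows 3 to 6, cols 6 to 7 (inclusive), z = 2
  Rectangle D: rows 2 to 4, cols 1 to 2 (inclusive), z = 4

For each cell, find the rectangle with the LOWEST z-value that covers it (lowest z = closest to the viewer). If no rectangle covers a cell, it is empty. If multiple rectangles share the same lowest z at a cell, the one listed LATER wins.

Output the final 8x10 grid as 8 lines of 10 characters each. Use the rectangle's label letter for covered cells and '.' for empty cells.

........BB
........BB
.DD.AAAABB
.DD.AACCBB
.DD...CCBB
......CC..
......CC..
..........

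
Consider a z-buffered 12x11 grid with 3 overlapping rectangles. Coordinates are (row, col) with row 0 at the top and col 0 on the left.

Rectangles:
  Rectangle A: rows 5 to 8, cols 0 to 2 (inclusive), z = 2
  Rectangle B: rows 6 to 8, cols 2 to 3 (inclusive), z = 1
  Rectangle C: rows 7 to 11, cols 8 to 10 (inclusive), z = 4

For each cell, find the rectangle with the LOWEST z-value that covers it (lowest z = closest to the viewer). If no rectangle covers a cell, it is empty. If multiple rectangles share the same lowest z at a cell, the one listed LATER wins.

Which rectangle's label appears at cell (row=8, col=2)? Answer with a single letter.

Check cell (8,2):
  A: rows 5-8 cols 0-2 z=2 -> covers; best now A (z=2)
  B: rows 6-8 cols 2-3 z=1 -> covers; best now B (z=1)
  C: rows 7-11 cols 8-10 -> outside (col miss)
Winner: B at z=1

Answer: B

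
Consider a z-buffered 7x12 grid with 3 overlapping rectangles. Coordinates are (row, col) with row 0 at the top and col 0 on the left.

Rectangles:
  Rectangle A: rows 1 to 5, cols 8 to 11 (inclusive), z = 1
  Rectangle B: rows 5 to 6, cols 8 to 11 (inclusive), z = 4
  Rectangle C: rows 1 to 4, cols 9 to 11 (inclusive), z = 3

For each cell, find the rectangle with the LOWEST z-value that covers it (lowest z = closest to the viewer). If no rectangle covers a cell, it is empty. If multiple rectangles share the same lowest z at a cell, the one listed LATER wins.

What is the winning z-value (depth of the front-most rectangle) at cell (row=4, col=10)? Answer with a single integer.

Check cell (4,10):
  A: rows 1-5 cols 8-11 z=1 -> covers; best now A (z=1)
  B: rows 5-6 cols 8-11 -> outside (row miss)
  C: rows 1-4 cols 9-11 z=3 -> covers; best now A (z=1)
Winner: A at z=1

Answer: 1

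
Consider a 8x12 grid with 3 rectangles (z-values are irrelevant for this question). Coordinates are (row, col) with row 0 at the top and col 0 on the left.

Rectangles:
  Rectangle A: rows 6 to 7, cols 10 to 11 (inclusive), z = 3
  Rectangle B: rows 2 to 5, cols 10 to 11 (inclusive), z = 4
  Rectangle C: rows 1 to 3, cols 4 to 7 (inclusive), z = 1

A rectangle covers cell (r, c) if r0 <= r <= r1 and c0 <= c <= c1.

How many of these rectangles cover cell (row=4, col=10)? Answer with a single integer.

Answer: 1

Derivation:
Check cell (4,10):
  A: rows 6-7 cols 10-11 -> outside (row miss)
  B: rows 2-5 cols 10-11 -> covers
  C: rows 1-3 cols 4-7 -> outside (row miss)
Count covering = 1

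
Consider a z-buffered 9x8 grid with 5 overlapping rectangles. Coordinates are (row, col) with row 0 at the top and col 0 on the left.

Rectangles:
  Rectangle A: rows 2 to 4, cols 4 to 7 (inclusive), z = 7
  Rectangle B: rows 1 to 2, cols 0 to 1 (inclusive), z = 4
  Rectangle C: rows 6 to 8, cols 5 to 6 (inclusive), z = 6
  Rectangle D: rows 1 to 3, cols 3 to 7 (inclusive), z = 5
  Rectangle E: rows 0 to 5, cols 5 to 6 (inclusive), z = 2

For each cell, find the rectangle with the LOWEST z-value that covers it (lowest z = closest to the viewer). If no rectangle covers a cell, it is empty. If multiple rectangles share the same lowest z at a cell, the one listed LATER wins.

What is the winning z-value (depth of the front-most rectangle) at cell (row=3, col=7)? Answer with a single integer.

Check cell (3,7):
  A: rows 2-4 cols 4-7 z=7 -> covers; best now A (z=7)
  B: rows 1-2 cols 0-1 -> outside (row miss)
  C: rows 6-8 cols 5-6 -> outside (row miss)
  D: rows 1-3 cols 3-7 z=5 -> covers; best now D (z=5)
  E: rows 0-5 cols 5-6 -> outside (col miss)
Winner: D at z=5

Answer: 5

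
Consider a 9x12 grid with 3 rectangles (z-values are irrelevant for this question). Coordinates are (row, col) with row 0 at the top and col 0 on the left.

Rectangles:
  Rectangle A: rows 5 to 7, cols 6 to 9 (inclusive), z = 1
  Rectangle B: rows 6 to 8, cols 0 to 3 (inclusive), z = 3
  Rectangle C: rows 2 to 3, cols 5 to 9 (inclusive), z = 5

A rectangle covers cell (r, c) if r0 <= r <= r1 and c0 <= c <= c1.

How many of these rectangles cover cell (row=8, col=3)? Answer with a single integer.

Answer: 1

Derivation:
Check cell (8,3):
  A: rows 5-7 cols 6-9 -> outside (row miss)
  B: rows 6-8 cols 0-3 -> covers
  C: rows 2-3 cols 5-9 -> outside (row miss)
Count covering = 1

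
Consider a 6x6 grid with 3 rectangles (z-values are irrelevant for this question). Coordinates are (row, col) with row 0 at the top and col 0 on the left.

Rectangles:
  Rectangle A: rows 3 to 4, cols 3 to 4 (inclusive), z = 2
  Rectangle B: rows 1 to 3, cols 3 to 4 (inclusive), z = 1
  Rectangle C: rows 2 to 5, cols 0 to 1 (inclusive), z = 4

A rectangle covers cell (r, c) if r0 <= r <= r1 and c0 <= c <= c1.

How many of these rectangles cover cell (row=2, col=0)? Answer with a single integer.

Answer: 1

Derivation:
Check cell (2,0):
  A: rows 3-4 cols 3-4 -> outside (row miss)
  B: rows 1-3 cols 3-4 -> outside (col miss)
  C: rows 2-5 cols 0-1 -> covers
Count covering = 1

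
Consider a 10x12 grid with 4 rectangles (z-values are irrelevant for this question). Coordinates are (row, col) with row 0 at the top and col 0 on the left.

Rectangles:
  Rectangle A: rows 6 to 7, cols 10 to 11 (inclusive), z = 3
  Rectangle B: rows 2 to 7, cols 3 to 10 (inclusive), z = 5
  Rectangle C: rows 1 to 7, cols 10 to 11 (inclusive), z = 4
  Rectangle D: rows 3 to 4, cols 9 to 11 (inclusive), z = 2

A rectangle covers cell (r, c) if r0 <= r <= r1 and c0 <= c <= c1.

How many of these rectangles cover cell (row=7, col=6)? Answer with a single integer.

Check cell (7,6):
  A: rows 6-7 cols 10-11 -> outside (col miss)
  B: rows 2-7 cols 3-10 -> covers
  C: rows 1-7 cols 10-11 -> outside (col miss)
  D: rows 3-4 cols 9-11 -> outside (row miss)
Count covering = 1

Answer: 1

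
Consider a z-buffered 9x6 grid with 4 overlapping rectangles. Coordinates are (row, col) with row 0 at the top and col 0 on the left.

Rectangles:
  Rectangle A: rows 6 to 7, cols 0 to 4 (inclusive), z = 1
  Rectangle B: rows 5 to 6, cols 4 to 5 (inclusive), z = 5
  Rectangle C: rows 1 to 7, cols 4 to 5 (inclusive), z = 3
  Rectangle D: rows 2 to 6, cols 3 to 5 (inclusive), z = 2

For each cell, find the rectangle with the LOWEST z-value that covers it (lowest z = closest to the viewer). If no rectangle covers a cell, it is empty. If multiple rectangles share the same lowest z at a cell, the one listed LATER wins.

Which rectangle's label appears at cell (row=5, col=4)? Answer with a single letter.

Check cell (5,4):
  A: rows 6-7 cols 0-4 -> outside (row miss)
  B: rows 5-6 cols 4-5 z=5 -> covers; best now B (z=5)
  C: rows 1-7 cols 4-5 z=3 -> covers; best now C (z=3)
  D: rows 2-6 cols 3-5 z=2 -> covers; best now D (z=2)
Winner: D at z=2

Answer: D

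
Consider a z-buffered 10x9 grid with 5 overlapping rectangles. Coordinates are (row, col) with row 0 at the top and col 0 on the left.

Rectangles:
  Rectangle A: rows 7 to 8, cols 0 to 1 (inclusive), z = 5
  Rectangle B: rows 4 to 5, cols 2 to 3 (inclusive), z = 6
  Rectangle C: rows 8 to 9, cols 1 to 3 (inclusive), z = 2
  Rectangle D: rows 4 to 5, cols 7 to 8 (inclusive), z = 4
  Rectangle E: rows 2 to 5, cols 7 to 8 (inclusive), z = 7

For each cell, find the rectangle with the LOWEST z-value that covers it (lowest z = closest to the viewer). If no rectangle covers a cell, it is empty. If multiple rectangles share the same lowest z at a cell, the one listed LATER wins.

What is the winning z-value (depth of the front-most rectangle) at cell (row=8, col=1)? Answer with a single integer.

Check cell (8,1):
  A: rows 7-8 cols 0-1 z=5 -> covers; best now A (z=5)
  B: rows 4-5 cols 2-3 -> outside (row miss)
  C: rows 8-9 cols 1-3 z=2 -> covers; best now C (z=2)
  D: rows 4-5 cols 7-8 -> outside (row miss)
  E: rows 2-5 cols 7-8 -> outside (row miss)
Winner: C at z=2

Answer: 2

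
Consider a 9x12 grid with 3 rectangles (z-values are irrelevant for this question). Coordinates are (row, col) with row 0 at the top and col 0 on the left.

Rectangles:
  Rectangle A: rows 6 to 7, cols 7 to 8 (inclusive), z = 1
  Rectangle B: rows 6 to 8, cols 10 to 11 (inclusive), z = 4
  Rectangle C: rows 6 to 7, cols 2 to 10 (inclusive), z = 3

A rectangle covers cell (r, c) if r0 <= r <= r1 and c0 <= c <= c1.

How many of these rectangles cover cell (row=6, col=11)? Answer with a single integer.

Check cell (6,11):
  A: rows 6-7 cols 7-8 -> outside (col miss)
  B: rows 6-8 cols 10-11 -> covers
  C: rows 6-7 cols 2-10 -> outside (col miss)
Count covering = 1

Answer: 1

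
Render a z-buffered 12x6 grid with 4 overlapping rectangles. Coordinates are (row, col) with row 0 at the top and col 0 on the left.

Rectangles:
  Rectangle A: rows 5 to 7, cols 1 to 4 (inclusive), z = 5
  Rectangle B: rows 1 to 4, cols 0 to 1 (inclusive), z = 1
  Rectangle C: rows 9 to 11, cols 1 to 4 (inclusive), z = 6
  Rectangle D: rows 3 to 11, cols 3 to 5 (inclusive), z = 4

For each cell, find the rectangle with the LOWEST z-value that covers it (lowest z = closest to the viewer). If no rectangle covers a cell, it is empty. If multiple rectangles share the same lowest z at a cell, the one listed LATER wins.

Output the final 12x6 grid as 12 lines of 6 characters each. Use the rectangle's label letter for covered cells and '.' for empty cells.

......
BB....
BB....
BB.DDD
BB.DDD
.AADDD
.AADDD
.AADDD
...DDD
.CCDDD
.CCDDD
.CCDDD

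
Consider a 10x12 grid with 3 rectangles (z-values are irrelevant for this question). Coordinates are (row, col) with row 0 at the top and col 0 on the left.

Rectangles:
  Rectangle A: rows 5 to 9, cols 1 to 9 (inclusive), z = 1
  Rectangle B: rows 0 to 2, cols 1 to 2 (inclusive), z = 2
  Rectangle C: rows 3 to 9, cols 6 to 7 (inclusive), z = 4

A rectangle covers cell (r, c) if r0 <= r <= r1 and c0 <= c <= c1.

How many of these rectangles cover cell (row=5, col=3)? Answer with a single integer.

Check cell (5,3):
  A: rows 5-9 cols 1-9 -> covers
  B: rows 0-2 cols 1-2 -> outside (row miss)
  C: rows 3-9 cols 6-7 -> outside (col miss)
Count covering = 1

Answer: 1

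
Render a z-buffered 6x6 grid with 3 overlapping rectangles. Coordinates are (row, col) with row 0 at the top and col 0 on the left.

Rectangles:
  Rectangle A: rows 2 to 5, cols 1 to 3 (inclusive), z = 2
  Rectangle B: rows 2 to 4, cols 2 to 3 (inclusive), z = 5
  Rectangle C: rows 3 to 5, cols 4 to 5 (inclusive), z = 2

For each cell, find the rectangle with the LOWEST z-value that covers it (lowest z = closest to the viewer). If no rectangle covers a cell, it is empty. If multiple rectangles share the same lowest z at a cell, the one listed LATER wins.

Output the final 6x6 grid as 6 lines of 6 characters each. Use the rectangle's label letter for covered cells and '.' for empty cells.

......
......
.AAA..
.AAACC
.AAACC
.AAACC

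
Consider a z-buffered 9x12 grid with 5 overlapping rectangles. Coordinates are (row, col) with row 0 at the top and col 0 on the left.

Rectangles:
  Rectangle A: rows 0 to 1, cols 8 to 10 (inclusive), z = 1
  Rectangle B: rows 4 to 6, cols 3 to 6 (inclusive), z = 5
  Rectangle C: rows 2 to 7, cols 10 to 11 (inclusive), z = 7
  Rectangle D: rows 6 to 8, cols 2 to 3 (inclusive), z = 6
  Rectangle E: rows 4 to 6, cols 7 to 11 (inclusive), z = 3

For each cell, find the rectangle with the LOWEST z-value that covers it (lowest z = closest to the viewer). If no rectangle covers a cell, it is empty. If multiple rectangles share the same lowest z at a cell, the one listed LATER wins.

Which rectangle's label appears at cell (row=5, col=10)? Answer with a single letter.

Check cell (5,10):
  A: rows 0-1 cols 8-10 -> outside (row miss)
  B: rows 4-6 cols 3-6 -> outside (col miss)
  C: rows 2-7 cols 10-11 z=7 -> covers; best now C (z=7)
  D: rows 6-8 cols 2-3 -> outside (row miss)
  E: rows 4-6 cols 7-11 z=3 -> covers; best now E (z=3)
Winner: E at z=3

Answer: E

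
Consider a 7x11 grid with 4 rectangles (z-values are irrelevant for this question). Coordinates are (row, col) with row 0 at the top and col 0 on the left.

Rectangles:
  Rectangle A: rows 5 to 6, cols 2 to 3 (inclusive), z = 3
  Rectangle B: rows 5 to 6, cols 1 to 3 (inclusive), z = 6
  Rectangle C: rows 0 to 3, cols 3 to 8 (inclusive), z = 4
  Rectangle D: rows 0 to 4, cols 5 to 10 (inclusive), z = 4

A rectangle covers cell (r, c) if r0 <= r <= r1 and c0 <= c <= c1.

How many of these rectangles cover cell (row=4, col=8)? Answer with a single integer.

Answer: 1

Derivation:
Check cell (4,8):
  A: rows 5-6 cols 2-3 -> outside (row miss)
  B: rows 5-6 cols 1-3 -> outside (row miss)
  C: rows 0-3 cols 3-8 -> outside (row miss)
  D: rows 0-4 cols 5-10 -> covers
Count covering = 1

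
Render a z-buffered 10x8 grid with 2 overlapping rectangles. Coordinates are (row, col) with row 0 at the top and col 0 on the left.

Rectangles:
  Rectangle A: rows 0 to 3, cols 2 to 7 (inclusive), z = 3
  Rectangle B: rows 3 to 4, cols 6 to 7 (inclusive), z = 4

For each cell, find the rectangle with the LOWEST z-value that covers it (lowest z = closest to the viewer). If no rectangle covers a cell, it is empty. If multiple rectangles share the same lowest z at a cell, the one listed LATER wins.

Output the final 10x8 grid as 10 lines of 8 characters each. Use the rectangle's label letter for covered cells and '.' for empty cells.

..AAAAAA
..AAAAAA
..AAAAAA
..AAAAAA
......BB
........
........
........
........
........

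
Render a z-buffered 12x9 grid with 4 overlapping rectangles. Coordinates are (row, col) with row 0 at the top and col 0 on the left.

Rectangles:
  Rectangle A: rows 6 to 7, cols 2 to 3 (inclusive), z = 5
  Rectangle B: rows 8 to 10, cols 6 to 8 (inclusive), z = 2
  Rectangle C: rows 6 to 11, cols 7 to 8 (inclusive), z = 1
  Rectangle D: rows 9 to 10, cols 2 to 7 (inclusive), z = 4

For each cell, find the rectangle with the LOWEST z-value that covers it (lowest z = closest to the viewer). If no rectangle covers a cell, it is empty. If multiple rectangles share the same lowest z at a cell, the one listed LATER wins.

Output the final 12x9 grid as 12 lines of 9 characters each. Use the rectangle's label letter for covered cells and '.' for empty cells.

.........
.........
.........
.........
.........
.........
..AA...CC
..AA...CC
......BCC
..DDDDBCC
..DDDDBCC
.......CC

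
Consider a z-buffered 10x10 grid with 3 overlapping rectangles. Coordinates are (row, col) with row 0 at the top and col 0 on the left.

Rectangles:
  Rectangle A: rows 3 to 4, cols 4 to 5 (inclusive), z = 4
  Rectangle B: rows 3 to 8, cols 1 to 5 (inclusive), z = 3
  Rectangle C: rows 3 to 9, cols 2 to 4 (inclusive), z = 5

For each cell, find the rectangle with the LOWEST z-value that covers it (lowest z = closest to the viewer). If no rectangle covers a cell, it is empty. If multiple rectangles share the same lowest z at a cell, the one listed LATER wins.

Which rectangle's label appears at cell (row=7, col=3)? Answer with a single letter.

Answer: B

Derivation:
Check cell (7,3):
  A: rows 3-4 cols 4-5 -> outside (row miss)
  B: rows 3-8 cols 1-5 z=3 -> covers; best now B (z=3)
  C: rows 3-9 cols 2-4 z=5 -> covers; best now B (z=3)
Winner: B at z=3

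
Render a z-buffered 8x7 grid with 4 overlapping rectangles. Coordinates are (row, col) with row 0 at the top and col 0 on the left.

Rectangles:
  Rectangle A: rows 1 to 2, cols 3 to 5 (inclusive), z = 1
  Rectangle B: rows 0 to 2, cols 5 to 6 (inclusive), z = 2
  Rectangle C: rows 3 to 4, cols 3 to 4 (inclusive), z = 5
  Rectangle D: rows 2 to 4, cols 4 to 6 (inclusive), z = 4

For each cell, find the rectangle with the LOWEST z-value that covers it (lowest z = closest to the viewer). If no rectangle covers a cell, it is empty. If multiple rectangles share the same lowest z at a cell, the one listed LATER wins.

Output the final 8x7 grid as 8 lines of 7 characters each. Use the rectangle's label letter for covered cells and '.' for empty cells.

.....BB
...AAAB
...AAAB
...CDDD
...CDDD
.......
.......
.......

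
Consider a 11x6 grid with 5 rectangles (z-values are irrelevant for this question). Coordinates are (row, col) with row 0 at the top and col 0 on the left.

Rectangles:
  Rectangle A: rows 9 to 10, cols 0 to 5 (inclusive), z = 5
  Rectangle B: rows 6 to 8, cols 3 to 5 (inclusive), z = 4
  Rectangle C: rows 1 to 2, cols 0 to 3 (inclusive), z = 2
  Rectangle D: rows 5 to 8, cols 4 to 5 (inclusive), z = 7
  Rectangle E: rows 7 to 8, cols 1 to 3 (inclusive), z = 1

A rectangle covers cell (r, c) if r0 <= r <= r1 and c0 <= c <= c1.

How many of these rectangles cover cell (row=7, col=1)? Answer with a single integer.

Answer: 1

Derivation:
Check cell (7,1):
  A: rows 9-10 cols 0-5 -> outside (row miss)
  B: rows 6-8 cols 3-5 -> outside (col miss)
  C: rows 1-2 cols 0-3 -> outside (row miss)
  D: rows 5-8 cols 4-5 -> outside (col miss)
  E: rows 7-8 cols 1-3 -> covers
Count covering = 1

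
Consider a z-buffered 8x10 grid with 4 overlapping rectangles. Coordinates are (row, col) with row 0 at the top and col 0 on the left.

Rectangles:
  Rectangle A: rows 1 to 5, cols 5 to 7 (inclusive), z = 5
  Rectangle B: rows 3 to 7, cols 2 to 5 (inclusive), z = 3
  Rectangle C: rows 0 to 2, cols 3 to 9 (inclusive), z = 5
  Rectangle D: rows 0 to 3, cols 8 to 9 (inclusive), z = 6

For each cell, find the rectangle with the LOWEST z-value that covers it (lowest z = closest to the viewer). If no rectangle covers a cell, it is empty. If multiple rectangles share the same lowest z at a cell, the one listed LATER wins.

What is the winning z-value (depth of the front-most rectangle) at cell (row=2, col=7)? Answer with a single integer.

Answer: 5

Derivation:
Check cell (2,7):
  A: rows 1-5 cols 5-7 z=5 -> covers; best now A (z=5)
  B: rows 3-7 cols 2-5 -> outside (row miss)
  C: rows 0-2 cols 3-9 z=5 -> covers; best now C (z=5)
  D: rows 0-3 cols 8-9 -> outside (col miss)
Winner: C at z=5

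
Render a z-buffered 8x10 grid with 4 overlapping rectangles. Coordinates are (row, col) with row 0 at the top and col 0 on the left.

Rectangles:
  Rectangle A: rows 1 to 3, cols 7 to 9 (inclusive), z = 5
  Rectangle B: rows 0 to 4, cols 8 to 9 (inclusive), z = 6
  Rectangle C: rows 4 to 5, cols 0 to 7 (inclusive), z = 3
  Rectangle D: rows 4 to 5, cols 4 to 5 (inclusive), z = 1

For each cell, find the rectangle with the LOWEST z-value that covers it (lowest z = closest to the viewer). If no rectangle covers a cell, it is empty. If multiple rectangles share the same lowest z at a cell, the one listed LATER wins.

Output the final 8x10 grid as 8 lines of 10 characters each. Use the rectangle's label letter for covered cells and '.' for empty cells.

........BB
.......AAA
.......AAA
.......AAA
CCCCDDCCBB
CCCCDDCC..
..........
..........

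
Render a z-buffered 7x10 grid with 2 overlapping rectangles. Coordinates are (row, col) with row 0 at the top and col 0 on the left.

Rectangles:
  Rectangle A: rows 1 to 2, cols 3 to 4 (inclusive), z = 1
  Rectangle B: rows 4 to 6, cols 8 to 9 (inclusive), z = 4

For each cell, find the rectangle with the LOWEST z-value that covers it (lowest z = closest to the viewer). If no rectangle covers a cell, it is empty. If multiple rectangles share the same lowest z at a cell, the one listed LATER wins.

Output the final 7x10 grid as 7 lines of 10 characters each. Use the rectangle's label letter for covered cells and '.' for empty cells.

..........
...AA.....
...AA.....
..........
........BB
........BB
........BB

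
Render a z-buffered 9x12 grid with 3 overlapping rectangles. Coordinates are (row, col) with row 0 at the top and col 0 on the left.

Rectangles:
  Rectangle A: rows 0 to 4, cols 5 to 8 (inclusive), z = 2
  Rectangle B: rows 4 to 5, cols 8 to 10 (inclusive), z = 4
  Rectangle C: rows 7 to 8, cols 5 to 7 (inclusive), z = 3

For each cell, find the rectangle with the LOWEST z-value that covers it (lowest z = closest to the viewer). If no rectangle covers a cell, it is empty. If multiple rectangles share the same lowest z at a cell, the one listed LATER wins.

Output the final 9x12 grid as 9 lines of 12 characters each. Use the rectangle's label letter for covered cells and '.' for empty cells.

.....AAAA...
.....AAAA...
.....AAAA...
.....AAAA...
.....AAAABB.
........BBB.
............
.....CCC....
.....CCC....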